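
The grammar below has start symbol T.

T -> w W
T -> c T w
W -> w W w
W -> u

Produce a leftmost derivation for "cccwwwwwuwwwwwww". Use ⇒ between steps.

T ⇒ cTw ⇒ ccTww ⇒ cccTwww ⇒ cccwWwww ⇒ cccwwWwwww ⇒ cccwwwWwwwww ⇒ cccwwwwWwwwwww ⇒ cccwwwwwWwwwwwww ⇒ cccwwwwwuwwwwwww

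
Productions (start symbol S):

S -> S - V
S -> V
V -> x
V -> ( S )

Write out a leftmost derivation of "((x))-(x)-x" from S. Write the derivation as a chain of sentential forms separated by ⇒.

S ⇒ S-V ⇒ S-V-V ⇒ V-V-V ⇒ (S)-V-V ⇒ (V)-V-V ⇒ ((S))-V-V ⇒ ((V))-V-V ⇒ ((x))-V-V ⇒ ((x))-(S)-V ⇒ ((x))-(V)-V ⇒ ((x))-(x)-V ⇒ ((x))-(x)-x

S ⇒ S-V   [S -> S - V]
S-V ⇒ S-V-V   [S -> S - V]
S-V-V ⇒ V-V-V   [S -> V]
V-V-V ⇒ (S)-V-V   [V -> ( S )]
(S)-V-V ⇒ (V)-V-V   [S -> V]
(V)-V-V ⇒ ((S))-V-V   [V -> ( S )]
((S))-V-V ⇒ ((V))-V-V   [S -> V]
((V))-V-V ⇒ ((x))-V-V   [V -> x]
((x))-V-V ⇒ ((x))-(S)-V   [V -> ( S )]
((x))-(S)-V ⇒ ((x))-(V)-V   [S -> V]
((x))-(V)-V ⇒ ((x))-(x)-V   [V -> x]
((x))-(x)-V ⇒ ((x))-(x)-x   [V -> x]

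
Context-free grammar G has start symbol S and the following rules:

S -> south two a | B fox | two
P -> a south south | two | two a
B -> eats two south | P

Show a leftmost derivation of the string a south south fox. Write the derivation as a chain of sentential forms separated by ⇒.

S ⇒ B fox ⇒ P fox ⇒ a south south fox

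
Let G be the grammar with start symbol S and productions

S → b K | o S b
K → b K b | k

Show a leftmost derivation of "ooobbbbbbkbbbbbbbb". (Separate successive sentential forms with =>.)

S => oSb   [S → o S b]
oSb => ooSbb   [S → o S b]
ooSbb => oooSbbb   [S → o S b]
oooSbbb => ooobKbbb   [S → b K]
ooobKbbb => ooobbKbbbb   [K → b K b]
ooobbKbbbb => ooobbbKbbbbb   [K → b K b]
ooobbbKbbbbb => ooobbbbKbbbbbb   [K → b K b]
ooobbbbKbbbbbb => ooobbbbbKbbbbbbb   [K → b K b]
ooobbbbbKbbbbbbb => ooobbbbbbKbbbbbbbb   [K → b K b]
ooobbbbbbKbbbbbbbb => ooobbbbbbkbbbbbbbb   [K → k]

S=>oSb=>ooSbb=>oooSbbb=>ooobKbbb=>ooobbKbbbb=>ooobbbKbbbbb=>ooobbbbKbbbbbb=>ooobbbbbKbbbbbbb=>ooobbbbbbKbbbbbbbb=>ooobbbbbbkbbbbbbbb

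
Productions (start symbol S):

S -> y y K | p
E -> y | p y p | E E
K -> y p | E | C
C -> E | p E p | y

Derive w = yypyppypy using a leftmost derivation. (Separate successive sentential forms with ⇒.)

S ⇒ yyK   [S -> y y K]
yyK ⇒ yyE   [K -> E]
yyE ⇒ yyEE   [E -> E E]
yyEE ⇒ yypypE   [E -> p y p]
yypypE ⇒ yypypEE   [E -> E E]
yypypEE ⇒ yypyppypE   [E -> p y p]
yypyppypE ⇒ yypyppypy   [E -> y]

S⇒yyK⇒yyE⇒yyEE⇒yypypE⇒yypypEE⇒yypyppypE⇒yypyppypy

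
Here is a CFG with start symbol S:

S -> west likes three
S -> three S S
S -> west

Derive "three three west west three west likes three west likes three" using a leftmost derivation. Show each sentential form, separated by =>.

S => three S S => three three S S S => three three west S S => three three west west S => three three west west three S S => three three west west three west likes three S => three three west west three west likes three west likes three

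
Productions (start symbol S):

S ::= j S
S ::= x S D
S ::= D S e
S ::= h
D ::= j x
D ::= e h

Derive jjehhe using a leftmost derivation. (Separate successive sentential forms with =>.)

S => jS   [S ::= j S]
jS => jjS   [S ::= j S]
jjS => jjDSe   [S ::= D S e]
jjDSe => jjehSe   [D ::= e h]
jjehSe => jjehhe   [S ::= h]

S=>jS=>jjS=>jjDSe=>jjehSe=>jjehhe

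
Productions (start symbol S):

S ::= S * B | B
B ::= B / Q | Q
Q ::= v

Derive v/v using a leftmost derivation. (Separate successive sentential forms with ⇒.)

S ⇒ B   [S ::= B]
B ⇒ B/Q   [B ::= B / Q]
B/Q ⇒ Q/Q   [B ::= Q]
Q/Q ⇒ v/Q   [Q ::= v]
v/Q ⇒ v/v   [Q ::= v]

S⇒B⇒B/Q⇒Q/Q⇒v/Q⇒v/v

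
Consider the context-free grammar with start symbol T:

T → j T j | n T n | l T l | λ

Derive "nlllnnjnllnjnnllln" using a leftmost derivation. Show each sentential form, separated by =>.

T => nTn => nlTln => nllTlln => nlllTllln => nlllnTnllln => nlllnnTnnllln => nlllnnjTjnnllln => nlllnnjnTnjnnllln => nlllnnjnlTlnjnnllln => nlllnnjnllnjnnllln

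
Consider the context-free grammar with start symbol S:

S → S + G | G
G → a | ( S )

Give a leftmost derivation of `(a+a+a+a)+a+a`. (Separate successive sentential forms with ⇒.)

S ⇒ S+G ⇒ S+G+G ⇒ G+G+G ⇒ (S)+G+G ⇒ (S+G)+G+G ⇒ (S+G+G)+G+G ⇒ (S+G+G+G)+G+G ⇒ (G+G+G+G)+G+G ⇒ (a+G+G+G)+G+G ⇒ (a+a+G+G)+G+G ⇒ (a+a+a+G)+G+G ⇒ (a+a+a+a)+G+G ⇒ (a+a+a+a)+a+G ⇒ (a+a+a+a)+a+a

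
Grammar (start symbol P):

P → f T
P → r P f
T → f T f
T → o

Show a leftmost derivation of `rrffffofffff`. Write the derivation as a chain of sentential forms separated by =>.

P => rPf => rrPff => rrfTff => rrffTfff => rrfffTffff => rrffffTfffff => rrffffofffff

P => rPf   [P → r P f]
rPf => rrPff   [P → r P f]
rrPff => rrfTff   [P → f T]
rrfTff => rrffTfff   [T → f T f]
rrffTfff => rrfffTffff   [T → f T f]
rrfffTffff => rrffffTfffff   [T → f T f]
rrffffTfffff => rrffffofffff   [T → o]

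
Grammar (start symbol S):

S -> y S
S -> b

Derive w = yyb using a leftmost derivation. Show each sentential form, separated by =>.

S => yS   [S -> y S]
yS => yyS   [S -> y S]
yyS => yyb   [S -> b]

S => yS => yyS => yyb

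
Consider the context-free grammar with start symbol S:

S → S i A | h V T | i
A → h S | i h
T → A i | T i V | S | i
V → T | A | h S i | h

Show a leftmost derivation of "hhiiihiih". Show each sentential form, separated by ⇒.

S ⇒ SiA   [S → S i A]
SiA ⇒ hVTiA   [S → h V T]
hVTiA ⇒ hhTiA   [V → h]
hhTiA ⇒ hhTiViA   [T → T i V]
hhTiViA ⇒ hhiiViA   [T → i]
hhiiViA ⇒ hhiiAiA   [V → A]
hhiiAiA ⇒ hhiiihiA   [A → i h]
hhiiihiA ⇒ hhiiihiih   [A → i h]

S⇒SiA⇒hVTiA⇒hhTiA⇒hhTiViA⇒hhiiViA⇒hhiiAiA⇒hhiiihiA⇒hhiiihiih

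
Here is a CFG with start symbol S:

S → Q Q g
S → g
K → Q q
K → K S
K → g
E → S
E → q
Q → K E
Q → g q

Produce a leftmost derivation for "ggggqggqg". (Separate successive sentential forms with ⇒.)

S ⇒ QQg ⇒ KEQg ⇒ gEQg ⇒ gSQg ⇒ gQQgQg ⇒ gKEQgQg ⇒ ggEQgQg ⇒ ggSQgQg ⇒ gggQgQg ⇒ ggggqgQg ⇒ ggggqgKEg ⇒ ggggqggEg ⇒ ggggqggqg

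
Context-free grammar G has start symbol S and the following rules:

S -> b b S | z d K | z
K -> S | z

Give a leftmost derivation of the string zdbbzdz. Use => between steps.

S=>zdK=>zdS=>zdbbS=>zdbbzdK=>zdbbzdz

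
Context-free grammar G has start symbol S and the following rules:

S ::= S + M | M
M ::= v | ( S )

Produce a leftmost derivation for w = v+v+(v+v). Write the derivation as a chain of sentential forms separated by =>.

S=>S+M=>S+M+M=>M+M+M=>v+M+M=>v+v+M=>v+v+(S)=>v+v+(S+M)=>v+v+(M+M)=>v+v+(v+M)=>v+v+(v+v)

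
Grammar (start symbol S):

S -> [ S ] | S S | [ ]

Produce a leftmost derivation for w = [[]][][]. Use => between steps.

S => SS   [S -> S S]
SS => [S]S   [S -> [ S ]]
[S]S => [[]]S   [S -> [ ]]
[[]]S => [[]]SS   [S -> S S]
[[]]SS => [[]][]S   [S -> [ ]]
[[]][]S => [[]][][]   [S -> [ ]]

S=>SS=>[S]S=>[[]]S=>[[]]SS=>[[]][]S=>[[]][][]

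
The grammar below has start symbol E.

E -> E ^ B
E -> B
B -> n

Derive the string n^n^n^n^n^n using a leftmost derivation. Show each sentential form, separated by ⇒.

E ⇒ E^B ⇒ E^B^B ⇒ E^B^B^B ⇒ E^B^B^B^B ⇒ E^B^B^B^B^B ⇒ B^B^B^B^B^B ⇒ n^B^B^B^B^B ⇒ n^n^B^B^B^B ⇒ n^n^n^B^B^B ⇒ n^n^n^n^B^B ⇒ n^n^n^n^n^B ⇒ n^n^n^n^n^n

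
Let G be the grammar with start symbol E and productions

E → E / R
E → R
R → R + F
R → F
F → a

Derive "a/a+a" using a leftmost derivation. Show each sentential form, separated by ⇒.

E ⇒ E/R   [E → E / R]
E/R ⇒ R/R   [E → R]
R/R ⇒ F/R   [R → F]
F/R ⇒ a/R   [F → a]
a/R ⇒ a/R+F   [R → R + F]
a/R+F ⇒ a/F+F   [R → F]
a/F+F ⇒ a/a+F   [F → a]
a/a+F ⇒ a/a+a   [F → a]

E⇒E/R⇒R/R⇒F/R⇒a/R⇒a/R+F⇒a/F+F⇒a/a+F⇒a/a+a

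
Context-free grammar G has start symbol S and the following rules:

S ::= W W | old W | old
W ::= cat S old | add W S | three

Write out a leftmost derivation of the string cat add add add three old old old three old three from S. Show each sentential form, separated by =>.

S => W W => cat S old W => cat W W old W => cat add W S W old W => cat add add W S S W old W => cat add add add W S S S W old W => cat add add add three S S S W old W => cat add add add three old S S W old W => cat add add add three old old S W old W => cat add add add three old old old W old W => cat add add add three old old old three old W => cat add add add three old old old three old three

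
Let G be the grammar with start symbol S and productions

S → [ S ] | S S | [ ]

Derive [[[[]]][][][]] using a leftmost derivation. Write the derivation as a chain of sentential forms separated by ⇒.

S ⇒ [S]   [S → [ S ]]
[S] ⇒ [SS]   [S → S S]
[SS] ⇒ [SSS]   [S → S S]
[SSS] ⇒ [SSSS]   [S → S S]
[SSSS] ⇒ [[S]SSS]   [S → [ S ]]
[[S]SSS] ⇒ [[[S]]SSS]   [S → [ S ]]
[[[S]]SSS] ⇒ [[[[]]]SSS]   [S → [ ]]
[[[[]]]SSS] ⇒ [[[[]]][]SS]   [S → [ ]]
[[[[]]][]SS] ⇒ [[[[]]][][]S]   [S → [ ]]
[[[[]]][][]S] ⇒ [[[[]]][][][]]   [S → [ ]]

S⇒[S]⇒[SS]⇒[SSS]⇒[SSSS]⇒[[S]SSS]⇒[[[S]]SSS]⇒[[[[]]]SSS]⇒[[[[]]][]SS]⇒[[[[]]][][]S]⇒[[[[]]][][][]]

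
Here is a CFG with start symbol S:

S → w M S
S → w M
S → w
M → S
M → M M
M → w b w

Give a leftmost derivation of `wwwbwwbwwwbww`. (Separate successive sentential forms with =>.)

S=>wMS=>wMMS=>wSMS=>wwMSMS=>wwMMSMS=>wwwbwMSMS=>wwwbwwbwSMS=>wwwbwwbwwMS=>wwwbwwbwwwbwS=>wwwbwwbwwwbww

S => wMS   [S → w M S]
wMS => wMMS   [M → M M]
wMMS => wSMS   [M → S]
wSMS => wwMSMS   [S → w M S]
wwMSMS => wwMMSMS   [M → M M]
wwMMSMS => wwwbwMSMS   [M → w b w]
wwwbwMSMS => wwwbwwbwSMS   [M → w b w]
wwwbwwbwSMS => wwwbwwbwwMS   [S → w]
wwwbwwbwwMS => wwwbwwbwwwbwS   [M → w b w]
wwwbwwbwwwbwS => wwwbwwbwwwbww   [S → w]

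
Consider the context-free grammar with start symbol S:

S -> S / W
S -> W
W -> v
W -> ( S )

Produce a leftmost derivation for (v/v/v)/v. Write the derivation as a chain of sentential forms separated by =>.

S => S/W   [S -> S / W]
S/W => W/W   [S -> W]
W/W => (S)/W   [W -> ( S )]
(S)/W => (S/W)/W   [S -> S / W]
(S/W)/W => (S/W/W)/W   [S -> S / W]
(S/W/W)/W => (W/W/W)/W   [S -> W]
(W/W/W)/W => (v/W/W)/W   [W -> v]
(v/W/W)/W => (v/v/W)/W   [W -> v]
(v/v/W)/W => (v/v/v)/W   [W -> v]
(v/v/v)/W => (v/v/v)/v   [W -> v]

S => S/W => W/W => (S)/W => (S/W)/W => (S/W/W)/W => (W/W/W)/W => (v/W/W)/W => (v/v/W)/W => (v/v/v)/W => (v/v/v)/v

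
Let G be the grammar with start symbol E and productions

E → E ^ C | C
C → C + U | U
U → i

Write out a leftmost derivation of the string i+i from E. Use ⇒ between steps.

E ⇒ C   [E → C]
C ⇒ C+U   [C → C + U]
C+U ⇒ U+U   [C → U]
U+U ⇒ i+U   [U → i]
i+U ⇒ i+i   [U → i]

E ⇒ C ⇒ C+U ⇒ U+U ⇒ i+U ⇒ i+i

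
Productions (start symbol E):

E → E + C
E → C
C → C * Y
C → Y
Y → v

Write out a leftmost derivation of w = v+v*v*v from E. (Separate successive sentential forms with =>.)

E => E+C   [E → E + C]
E+C => C+C   [E → C]
C+C => Y+C   [C → Y]
Y+C => v+C   [Y → v]
v+C => v+C*Y   [C → C * Y]
v+C*Y => v+C*Y*Y   [C → C * Y]
v+C*Y*Y => v+Y*Y*Y   [C → Y]
v+Y*Y*Y => v+v*Y*Y   [Y → v]
v+v*Y*Y => v+v*v*Y   [Y → v]
v+v*v*Y => v+v*v*v   [Y → v]

E => E+C => C+C => Y+C => v+C => v+C*Y => v+C*Y*Y => v+Y*Y*Y => v+v*Y*Y => v+v*v*Y => v+v*v*v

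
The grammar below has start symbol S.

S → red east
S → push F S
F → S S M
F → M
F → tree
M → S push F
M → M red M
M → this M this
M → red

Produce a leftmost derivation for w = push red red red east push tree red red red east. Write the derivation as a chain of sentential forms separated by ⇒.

S ⇒ push F S ⇒ push M S ⇒ push M red M S ⇒ push M red M red M S ⇒ push red red M red M S ⇒ push red red S push F red M S ⇒ push red red red east push F red M S ⇒ push red red red east push tree red M S ⇒ push red red red east push tree red red S ⇒ push red red red east push tree red red red east

S ⇒ push F S   [S → push F S]
push F S ⇒ push M S   [F → M]
push M S ⇒ push M red M S   [M → M red M]
push M red M S ⇒ push M red M red M S   [M → M red M]
push M red M red M S ⇒ push red red M red M S   [M → red]
push red red M red M S ⇒ push red red S push F red M S   [M → S push F]
push red red S push F red M S ⇒ push red red red east push F red M S   [S → red east]
push red red red east push F red M S ⇒ push red red red east push tree red M S   [F → tree]
push red red red east push tree red M S ⇒ push red red red east push tree red red S   [M → red]
push red red red east push tree red red S ⇒ push red red red east push tree red red red east   [S → red east]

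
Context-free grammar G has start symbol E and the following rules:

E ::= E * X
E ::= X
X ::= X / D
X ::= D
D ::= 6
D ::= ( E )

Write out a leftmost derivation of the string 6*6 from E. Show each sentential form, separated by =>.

E => E*X => X*X => D*X => 6*X => 6*D => 6*6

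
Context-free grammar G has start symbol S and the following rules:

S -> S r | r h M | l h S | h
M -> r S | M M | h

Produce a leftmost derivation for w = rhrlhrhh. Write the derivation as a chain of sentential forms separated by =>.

S => rhM   [S -> r h M]
rhM => rhrS   [M -> r S]
rhrS => rhrlhS   [S -> l h S]
rhrlhS => rhrlhrhM   [S -> r h M]
rhrlhrhM => rhrlhrhh   [M -> h]

S => rhM => rhrS => rhrlhS => rhrlhrhM => rhrlhrhh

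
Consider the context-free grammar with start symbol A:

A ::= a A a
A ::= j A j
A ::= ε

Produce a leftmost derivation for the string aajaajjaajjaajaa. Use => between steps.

A => aAa => aaAaa => aajAjaa => aajaAajaa => aajaaAaajaa => aajaajAjaajaa => aajaajjAjjaajaa => aajaajjaAajjaajaa => aajaajjaajjaajaa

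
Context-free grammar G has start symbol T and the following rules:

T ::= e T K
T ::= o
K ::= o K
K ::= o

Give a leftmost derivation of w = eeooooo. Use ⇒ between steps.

T⇒eTK⇒eeTKK⇒eeoKK⇒eeooK⇒eeoooK⇒eeooooK⇒eeooooo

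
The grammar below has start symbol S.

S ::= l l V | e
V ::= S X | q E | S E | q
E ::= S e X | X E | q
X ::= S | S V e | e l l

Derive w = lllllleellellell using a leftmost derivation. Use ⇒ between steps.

S⇒llV⇒llSX⇒llllVX⇒llllSXX⇒llllllVXX⇒llllllSXXX⇒lllllleXXX⇒lllllleellXX⇒lllllleellellX⇒lllllleellellell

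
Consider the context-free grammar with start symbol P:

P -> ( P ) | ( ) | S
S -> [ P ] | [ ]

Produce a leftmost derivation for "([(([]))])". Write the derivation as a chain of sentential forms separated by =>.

P=>(P)=>(S)=>([P])=>([(P)])=>([((P))])=>([((S))])=>([(([]))])

P => (P)   [P -> ( P )]
(P) => (S)   [P -> S]
(S) => ([P])   [S -> [ P ]]
([P]) => ([(P)])   [P -> ( P )]
([(P)]) => ([((P))])   [P -> ( P )]
([((P))]) => ([((S))])   [P -> S]
([((S))]) => ([(([]))])   [S -> [ ]]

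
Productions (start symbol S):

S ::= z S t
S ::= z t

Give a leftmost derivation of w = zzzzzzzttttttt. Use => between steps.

S => zSt => zzStt => zzzSttt => zzzzStttt => zzzzzSttttt => zzzzzzStttttt => zzzzzzzttttttt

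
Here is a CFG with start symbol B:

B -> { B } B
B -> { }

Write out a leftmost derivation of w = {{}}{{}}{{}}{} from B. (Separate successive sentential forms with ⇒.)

B ⇒ {B}B ⇒ {{}}B ⇒ {{}}{B}B ⇒ {{}}{{}}B ⇒ {{}}{{}}{B}B ⇒ {{}}{{}}{{}}B ⇒ {{}}{{}}{{}}{}

B ⇒ {B}B   [B -> { B } B]
{B}B ⇒ {{}}B   [B -> { }]
{{}}B ⇒ {{}}{B}B   [B -> { B } B]
{{}}{B}B ⇒ {{}}{{}}B   [B -> { }]
{{}}{{}}B ⇒ {{}}{{}}{B}B   [B -> { B } B]
{{}}{{}}{B}B ⇒ {{}}{{}}{{}}B   [B -> { }]
{{}}{{}}{{}}B ⇒ {{}}{{}}{{}}{}   [B -> { }]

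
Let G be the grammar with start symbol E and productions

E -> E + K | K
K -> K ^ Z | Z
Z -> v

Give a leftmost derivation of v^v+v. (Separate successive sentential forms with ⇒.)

E⇒E+K⇒K+K⇒K^Z+K⇒Z^Z+K⇒v^Z+K⇒v^v+K⇒v^v+Z⇒v^v+v

E ⇒ E+K   [E -> E + K]
E+K ⇒ K+K   [E -> K]
K+K ⇒ K^Z+K   [K -> K ^ Z]
K^Z+K ⇒ Z^Z+K   [K -> Z]
Z^Z+K ⇒ v^Z+K   [Z -> v]
v^Z+K ⇒ v^v+K   [Z -> v]
v^v+K ⇒ v^v+Z   [K -> Z]
v^v+Z ⇒ v^v+v   [Z -> v]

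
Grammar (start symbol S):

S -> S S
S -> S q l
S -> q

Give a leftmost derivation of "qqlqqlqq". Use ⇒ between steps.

S ⇒ SS ⇒ SSS ⇒ SqlSS ⇒ SSqlSS ⇒ SqlSqlSS ⇒ qqlSqlSS ⇒ qqlqqlSS ⇒ qqlqqlqS ⇒ qqlqqlqq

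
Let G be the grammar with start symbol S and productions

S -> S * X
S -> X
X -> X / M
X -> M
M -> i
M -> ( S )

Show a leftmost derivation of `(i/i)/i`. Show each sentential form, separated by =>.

S => X   [S -> X]
X => X/M   [X -> X / M]
X/M => M/M   [X -> M]
M/M => (S)/M   [M -> ( S )]
(S)/M => (X)/M   [S -> X]
(X)/M => (X/M)/M   [X -> X / M]
(X/M)/M => (M/M)/M   [X -> M]
(M/M)/M => (i/M)/M   [M -> i]
(i/M)/M => (i/i)/M   [M -> i]
(i/i)/M => (i/i)/i   [M -> i]

S => X => X/M => M/M => (S)/M => (X)/M => (X/M)/M => (M/M)/M => (i/M)/M => (i/i)/M => (i/i)/i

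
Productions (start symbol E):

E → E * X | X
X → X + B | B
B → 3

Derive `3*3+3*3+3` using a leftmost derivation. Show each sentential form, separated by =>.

E => E*X => E*X*X => X*X*X => B*X*X => 3*X*X => 3*X+B*X => 3*B+B*X => 3*3+B*X => 3*3+3*X => 3*3+3*X+B => 3*3+3*B+B => 3*3+3*3+B => 3*3+3*3+3

E => E*X   [E → E * X]
E*X => E*X*X   [E → E * X]
E*X*X => X*X*X   [E → X]
X*X*X => B*X*X   [X → B]
B*X*X => 3*X*X   [B → 3]
3*X*X => 3*X+B*X   [X → X + B]
3*X+B*X => 3*B+B*X   [X → B]
3*B+B*X => 3*3+B*X   [B → 3]
3*3+B*X => 3*3+3*X   [B → 3]
3*3+3*X => 3*3+3*X+B   [X → X + B]
3*3+3*X+B => 3*3+3*B+B   [X → B]
3*3+3*B+B => 3*3+3*3+B   [B → 3]
3*3+3*3+B => 3*3+3*3+3   [B → 3]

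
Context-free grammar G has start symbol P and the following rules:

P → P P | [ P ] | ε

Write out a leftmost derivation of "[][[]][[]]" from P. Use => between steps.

P => PP   [P → P P]
PP => [P]P   [P → [ P ]]
[P]P => []P   [P → ε]
[]P => []PP   [P → P P]
[]PP => [][P]P   [P → [ P ]]
[][P]P => [][[P]]P   [P → [ P ]]
[][[P]]P => [][[]]P   [P → ε]
[][[]]P => [][[]][P]   [P → [ P ]]
[][[]][P] => [][[]][[P]]   [P → [ P ]]
[][[]][[P]] => [][[]][[]]   [P → ε]

P=>PP=>[P]P=>[]P=>[]PP=>[][P]P=>[][[P]]P=>[][[]]P=>[][[]][P]=>[][[]][[P]]=>[][[]][[]]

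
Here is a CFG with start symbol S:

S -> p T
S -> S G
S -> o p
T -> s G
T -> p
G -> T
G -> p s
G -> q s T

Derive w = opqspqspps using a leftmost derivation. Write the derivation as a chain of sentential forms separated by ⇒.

S ⇒ SG   [S -> S G]
SG ⇒ SGG   [S -> S G]
SGG ⇒ SGGG   [S -> S G]
SGGG ⇒ opGGG   [S -> o p]
opGGG ⇒ opqsTGG   [G -> q s T]
opqsTGG ⇒ opqspGG   [T -> p]
opqspGG ⇒ opqspqsTG   [G -> q s T]
opqspqsTG ⇒ opqspqspG   [T -> p]
opqspqspG ⇒ opqspqspps   [G -> p s]

S ⇒ SG ⇒ SGG ⇒ SGGG ⇒ opGGG ⇒ opqsTGG ⇒ opqspGG ⇒ opqspqsTG ⇒ opqspqspG ⇒ opqspqspps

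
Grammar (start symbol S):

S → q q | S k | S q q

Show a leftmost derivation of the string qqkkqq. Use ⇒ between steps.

S ⇒ Sqq   [S → S q q]
Sqq ⇒ Skqq   [S → S k]
Skqq ⇒ Skkqq   [S → S k]
Skkqq ⇒ qqkkqq   [S → q q]

S ⇒ Sqq ⇒ Skqq ⇒ Skkqq ⇒ qqkkqq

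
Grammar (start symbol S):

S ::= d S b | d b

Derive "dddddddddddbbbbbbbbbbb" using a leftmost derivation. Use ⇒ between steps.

S ⇒ dSb   [S ::= d S b]
dSb ⇒ ddSbb   [S ::= d S b]
ddSbb ⇒ dddSbbb   [S ::= d S b]
dddSbbb ⇒ ddddSbbbb   [S ::= d S b]
ddddSbbbb ⇒ dddddSbbbbb   [S ::= d S b]
dddddSbbbbb ⇒ ddddddSbbbbbb   [S ::= d S b]
ddddddSbbbbbb ⇒ dddddddSbbbbbbb   [S ::= d S b]
dddddddSbbbbbbb ⇒ ddddddddSbbbbbbbb   [S ::= d S b]
ddddddddSbbbbbbbb ⇒ dddddddddSbbbbbbbbb   [S ::= d S b]
dddddddddSbbbbbbbbb ⇒ ddddddddddSbbbbbbbbbb   [S ::= d S b]
ddddddddddSbbbbbbbbbb ⇒ dddddddddddbbbbbbbbbbb   [S ::= d b]

S ⇒ dSb ⇒ ddSbb ⇒ dddSbbb ⇒ ddddSbbbb ⇒ dddddSbbbbb ⇒ ddddddSbbbbbb ⇒ dddddddSbbbbbbb ⇒ ddddddddSbbbbbbbb ⇒ dddddddddSbbbbbbbbb ⇒ ddddddddddSbbbbbbbbbb ⇒ dddddddddddbbbbbbbbbbb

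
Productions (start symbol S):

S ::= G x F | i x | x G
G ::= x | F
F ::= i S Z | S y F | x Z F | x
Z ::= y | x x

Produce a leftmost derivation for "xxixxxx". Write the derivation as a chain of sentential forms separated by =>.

S => GxF   [S ::= G x F]
GxF => xxF   [G ::= x]
xxF => xxiSZ   [F ::= i S Z]
xxiSZ => xxixGZ   [S ::= x G]
xxixGZ => xxixFZ   [G ::= F]
xxixFZ => xxixxZ   [F ::= x]
xxixxZ => xxixxxx   [Z ::= x x]

S=>GxF=>xxF=>xxiSZ=>xxixGZ=>xxixFZ=>xxixxZ=>xxixxxx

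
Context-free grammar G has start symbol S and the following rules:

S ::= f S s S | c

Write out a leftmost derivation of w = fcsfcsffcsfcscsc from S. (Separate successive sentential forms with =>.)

S => fSsS => fcsS => fcsfSsS => fcsfcsS => fcsfcsfSsS => fcsfcsffSsSsS => fcsfcsffcsSsS => fcsfcsffcsfSsSsS => fcsfcsffcsfcsSsS => fcsfcsffcsfcscsS => fcsfcsffcsfcscsc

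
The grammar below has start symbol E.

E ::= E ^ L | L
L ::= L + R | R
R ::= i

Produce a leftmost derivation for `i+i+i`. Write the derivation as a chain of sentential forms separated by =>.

E => L => L+R => L+R+R => R+R+R => i+R+R => i+i+R => i+i+i

E => L   [E ::= L]
L => L+R   [L ::= L + R]
L+R => L+R+R   [L ::= L + R]
L+R+R => R+R+R   [L ::= R]
R+R+R => i+R+R   [R ::= i]
i+R+R => i+i+R   [R ::= i]
i+i+R => i+i+i   [R ::= i]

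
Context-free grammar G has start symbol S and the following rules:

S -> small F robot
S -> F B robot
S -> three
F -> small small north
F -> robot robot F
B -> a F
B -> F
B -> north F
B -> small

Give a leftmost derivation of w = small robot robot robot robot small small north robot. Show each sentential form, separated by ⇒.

S ⇒ small F robot   [S -> small F robot]
small F robot ⇒ small robot robot F robot   [F -> robot robot F]
small robot robot F robot ⇒ small robot robot robot robot F robot   [F -> robot robot F]
small robot robot robot robot F robot ⇒ small robot robot robot robot small small north robot   [F -> small small north]

S ⇒ small F robot ⇒ small robot robot F robot ⇒ small robot robot robot robot F robot ⇒ small robot robot robot robot small small north robot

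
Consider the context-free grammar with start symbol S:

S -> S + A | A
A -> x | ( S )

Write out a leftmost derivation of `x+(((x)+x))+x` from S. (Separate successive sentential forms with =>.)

S => S+A => S+A+A => A+A+A => x+A+A => x+(S)+A => x+(A)+A => x+((S))+A => x+((S+A))+A => x+((A+A))+A => x+(((S)+A))+A => x+(((A)+A))+A => x+(((x)+A))+A => x+(((x)+x))+A => x+(((x)+x))+x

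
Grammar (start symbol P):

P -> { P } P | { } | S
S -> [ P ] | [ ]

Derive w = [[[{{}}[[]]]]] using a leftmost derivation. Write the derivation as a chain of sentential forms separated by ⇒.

P ⇒ S ⇒ [P] ⇒ [S] ⇒ [[P]] ⇒ [[S]] ⇒ [[[P]]] ⇒ [[[{P}P]]] ⇒ [[[{{}}P]]] ⇒ [[[{{}}S]]] ⇒ [[[{{}}[P]]]] ⇒ [[[{{}}[S]]]] ⇒ [[[{{}}[[]]]]]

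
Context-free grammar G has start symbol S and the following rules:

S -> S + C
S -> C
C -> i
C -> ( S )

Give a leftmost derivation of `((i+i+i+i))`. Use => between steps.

S => C => (S) => (C) => ((S)) => ((S+C)) => ((S+C+C)) => ((S+C+C+C)) => ((C+C+C+C)) => ((i+C+C+C)) => ((i+i+C+C)) => ((i+i+i+C)) => ((i+i+i+i))

S => C   [S -> C]
C => (S)   [C -> ( S )]
(S) => (C)   [S -> C]
(C) => ((S))   [C -> ( S )]
((S)) => ((S+C))   [S -> S + C]
((S+C)) => ((S+C+C))   [S -> S + C]
((S+C+C)) => ((S+C+C+C))   [S -> S + C]
((S+C+C+C)) => ((C+C+C+C))   [S -> C]
((C+C+C+C)) => ((i+C+C+C))   [C -> i]
((i+C+C+C)) => ((i+i+C+C))   [C -> i]
((i+i+C+C)) => ((i+i+i+C))   [C -> i]
((i+i+i+C)) => ((i+i+i+i))   [C -> i]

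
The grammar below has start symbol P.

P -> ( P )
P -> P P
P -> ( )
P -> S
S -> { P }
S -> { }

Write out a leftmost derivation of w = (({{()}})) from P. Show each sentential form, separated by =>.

P => (P) => ((P)) => ((S)) => (({P})) => (({S})) => (({{P}})) => (({{()}}))

P => (P)   [P -> ( P )]
(P) => ((P))   [P -> ( P )]
((P)) => ((S))   [P -> S]
((S)) => (({P}))   [S -> { P }]
(({P})) => (({S}))   [P -> S]
(({S})) => (({{P}}))   [S -> { P }]
(({{P}})) => (({{()}}))   [P -> ( )]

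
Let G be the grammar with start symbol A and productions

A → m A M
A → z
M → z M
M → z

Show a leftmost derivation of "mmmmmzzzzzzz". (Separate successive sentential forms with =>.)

A => mAM   [A → m A M]
mAM => mmAMM   [A → m A M]
mmAMM => mmmAMMM   [A → m A M]
mmmAMMM => mmmmAMMMM   [A → m A M]
mmmmAMMMM => mmmmmAMMMMM   [A → m A M]
mmmmmAMMMMM => mmmmmzMMMMM   [A → z]
mmmmmzMMMMM => mmmmmzzMMMMM   [M → z M]
mmmmmzzMMMMM => mmmmmzzzMMMM   [M → z]
mmmmmzzzMMMM => mmmmmzzzzMMM   [M → z]
mmmmmzzzzMMM => mmmmmzzzzzMM   [M → z]
mmmmmzzzzzMM => mmmmmzzzzzzM   [M → z]
mmmmmzzzzzzM => mmmmmzzzzzzz   [M → z]

A=>mAM=>mmAMM=>mmmAMMM=>mmmmAMMMM=>mmmmmAMMMMM=>mmmmmzMMMMM=>mmmmmzzMMMMM=>mmmmmzzzMMMM=>mmmmmzzzzMMM=>mmmmmzzzzzMM=>mmmmmzzzzzzM=>mmmmmzzzzzzz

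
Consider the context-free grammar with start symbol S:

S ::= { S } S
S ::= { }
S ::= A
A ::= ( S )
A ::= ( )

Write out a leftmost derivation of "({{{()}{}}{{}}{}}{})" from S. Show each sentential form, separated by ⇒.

S ⇒ A ⇒ (S) ⇒ ({S}S) ⇒ ({{S}S}S) ⇒ ({{{S}S}S}S) ⇒ ({{{A}S}S}S) ⇒ ({{{()}S}S}S) ⇒ ({{{()}{}}S}S) ⇒ ({{{()}{}}{S}S}S) ⇒ ({{{()}{}}{{}}S}S) ⇒ ({{{()}{}}{{}}{}}S) ⇒ ({{{()}{}}{{}}{}}{})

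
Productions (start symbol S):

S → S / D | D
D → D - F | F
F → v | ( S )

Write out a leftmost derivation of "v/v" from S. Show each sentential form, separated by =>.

S => S/D => D/D => F/D => v/D => v/F => v/v

S => S/D   [S → S / D]
S/D => D/D   [S → D]
D/D => F/D   [D → F]
F/D => v/D   [F → v]
v/D => v/F   [D → F]
v/F => v/v   [F → v]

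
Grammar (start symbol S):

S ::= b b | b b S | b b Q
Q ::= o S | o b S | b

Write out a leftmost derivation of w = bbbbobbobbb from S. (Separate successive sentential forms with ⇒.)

S ⇒ bbS ⇒ bbbbQ ⇒ bbbboS ⇒ bbbbobbQ ⇒ bbbbobbobS ⇒ bbbbobbobbb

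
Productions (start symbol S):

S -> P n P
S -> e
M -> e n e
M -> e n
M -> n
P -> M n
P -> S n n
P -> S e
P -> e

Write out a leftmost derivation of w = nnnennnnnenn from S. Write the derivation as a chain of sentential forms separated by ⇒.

S ⇒ PnP   [S -> P n P]
PnP ⇒ SnnnP   [P -> S n n]
SnnnP ⇒ PnPnnnP   [S -> P n P]
PnPnnnP ⇒ MnnPnnnP   [P -> M n]
MnnPnnnP ⇒ nnnPnnnP   [M -> n]
nnnPnnnP ⇒ nnnSnnnnnP   [P -> S n n]
nnnSnnnnnP ⇒ nnnennnnnP   [S -> e]
nnnennnnnP ⇒ nnnennnnnSnn   [P -> S n n]
nnnennnnnSnn ⇒ nnnennnnnenn   [S -> e]

S⇒PnP⇒SnnnP⇒PnPnnnP⇒MnnPnnnP⇒nnnPnnnP⇒nnnSnnnnnP⇒nnnennnnnP⇒nnnennnnnSnn⇒nnnennnnnenn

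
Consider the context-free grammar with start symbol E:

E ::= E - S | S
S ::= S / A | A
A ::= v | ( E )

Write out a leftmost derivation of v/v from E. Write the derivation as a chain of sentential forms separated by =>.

E => S => S/A => A/A => v/A => v/v

E => S   [E ::= S]
S => S/A   [S ::= S / A]
S/A => A/A   [S ::= A]
A/A => v/A   [A ::= v]
v/A => v/v   [A ::= v]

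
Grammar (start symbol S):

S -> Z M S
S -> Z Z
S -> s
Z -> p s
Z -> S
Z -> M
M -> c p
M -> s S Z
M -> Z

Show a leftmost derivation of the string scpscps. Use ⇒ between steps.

S ⇒ ZMS ⇒ SMS ⇒ ZMSMS ⇒ SMSMS ⇒ sMSMS ⇒ scpSMS ⇒ scpsMS ⇒ scpscpS ⇒ scpscps

S ⇒ ZMS   [S -> Z M S]
ZMS ⇒ SMS   [Z -> S]
SMS ⇒ ZMSMS   [S -> Z M S]
ZMSMS ⇒ SMSMS   [Z -> S]
SMSMS ⇒ sMSMS   [S -> s]
sMSMS ⇒ scpSMS   [M -> c p]
scpSMS ⇒ scpsMS   [S -> s]
scpsMS ⇒ scpscpS   [M -> c p]
scpscpS ⇒ scpscps   [S -> s]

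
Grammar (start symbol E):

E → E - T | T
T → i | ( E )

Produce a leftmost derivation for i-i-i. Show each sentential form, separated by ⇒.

E ⇒ E-T ⇒ E-T-T ⇒ T-T-T ⇒ i-T-T ⇒ i-i-T ⇒ i-i-i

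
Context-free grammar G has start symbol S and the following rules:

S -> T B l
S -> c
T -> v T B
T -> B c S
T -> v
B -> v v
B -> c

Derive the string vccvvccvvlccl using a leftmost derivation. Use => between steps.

S => TBl   [S -> T B l]
TBl => vTBBl   [T -> v T B]
vTBBl => vBcSBBl   [T -> B c S]
vBcSBBl => vccSBBl   [B -> c]
vccSBBl => vccTBlBBl   [S -> T B l]
vccTBlBBl => vccBcSBlBBl   [T -> B c S]
vccBcSBlBBl => vccvvcSBlBBl   [B -> v v]
vccvvcSBlBBl => vccvvccBlBBl   [S -> c]
vccvvccBlBBl => vccvvccvvlBBl   [B -> v v]
vccvvccvvlBBl => vccvvccvvlcBl   [B -> c]
vccvvccvvlcBl => vccvvccvvlccl   [B -> c]

S => TBl => vTBBl => vBcSBBl => vccSBBl => vccTBlBBl => vccBcSBlBBl => vccvvcSBlBBl => vccvvccBlBBl => vccvvccvvlBBl => vccvvccvvlcBl => vccvvccvvlccl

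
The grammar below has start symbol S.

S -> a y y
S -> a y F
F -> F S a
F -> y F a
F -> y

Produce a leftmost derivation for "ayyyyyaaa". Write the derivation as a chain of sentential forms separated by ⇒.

S ⇒ ayF ⇒ ayyFa ⇒ ayyyFaa ⇒ ayyyyFaaa ⇒ ayyyyyaaa

S ⇒ ayF   [S -> a y F]
ayF ⇒ ayyFa   [F -> y F a]
ayyFa ⇒ ayyyFaa   [F -> y F a]
ayyyFaa ⇒ ayyyyFaaa   [F -> y F a]
ayyyyFaaa ⇒ ayyyyyaaa   [F -> y]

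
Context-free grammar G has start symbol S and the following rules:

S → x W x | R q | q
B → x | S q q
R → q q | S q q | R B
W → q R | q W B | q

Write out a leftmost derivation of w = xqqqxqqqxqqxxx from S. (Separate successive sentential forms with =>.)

S=>xWx=>xqWBx=>xqqWBBx=>xqqqRBBx=>xqqqSqqBBx=>xqqqxWxqqBBx=>xqqqxqRxqqBBx=>xqqqxqqqxqqBBx=>xqqqxqqqxqqxBx=>xqqqxqqqxqqxxx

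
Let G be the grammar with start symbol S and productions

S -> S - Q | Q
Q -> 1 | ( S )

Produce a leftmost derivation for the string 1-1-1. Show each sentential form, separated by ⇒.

S ⇒ S-Q ⇒ S-Q-Q ⇒ Q-Q-Q ⇒ 1-Q-Q ⇒ 1-1-Q ⇒ 1-1-1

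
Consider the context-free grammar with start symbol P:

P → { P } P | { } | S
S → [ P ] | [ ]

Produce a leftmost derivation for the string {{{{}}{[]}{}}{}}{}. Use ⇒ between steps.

P ⇒ {P}P   [P → { P } P]
{P}P ⇒ {{P}P}P   [P → { P } P]
{{P}P}P ⇒ {{{P}P}P}P   [P → { P } P]
{{{P}P}P}P ⇒ {{{{}}P}P}P   [P → { }]
{{{{}}P}P}P ⇒ {{{{}}{P}P}P}P   [P → { P } P]
{{{{}}{P}P}P}P ⇒ {{{{}}{S}P}P}P   [P → S]
{{{{}}{S}P}P}P ⇒ {{{{}}{[]}P}P}P   [S → [ ]]
{{{{}}{[]}P}P}P ⇒ {{{{}}{[]}{}}P}P   [P → { }]
{{{{}}{[]}{}}P}P ⇒ {{{{}}{[]}{}}{}}P   [P → { }]
{{{{}}{[]}{}}{}}P ⇒ {{{{}}{[]}{}}{}}{}   [P → { }]

P ⇒ {P}P ⇒ {{P}P}P ⇒ {{{P}P}P}P ⇒ {{{{}}P}P}P ⇒ {{{{}}{P}P}P}P ⇒ {{{{}}{S}P}P}P ⇒ {{{{}}{[]}P}P}P ⇒ {{{{}}{[]}{}}P}P ⇒ {{{{}}{[]}{}}{}}P ⇒ {{{{}}{[]}{}}{}}{}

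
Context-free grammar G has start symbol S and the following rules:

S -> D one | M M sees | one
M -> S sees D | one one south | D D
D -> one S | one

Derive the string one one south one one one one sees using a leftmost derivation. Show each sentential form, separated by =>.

S => M M sees   [S -> M M sees]
M M sees => one one south M sees   [M -> one one south]
one one south M sees => one one south D D sees   [M -> D D]
one one south D D sees => one one south one S D sees   [D -> one S]
one one south one S D sees => one one south one D one D sees   [S -> D one]
one one south one D one D sees => one one south one one one D sees   [D -> one]
one one south one one one D sees => one one south one one one one sees   [D -> one]

S => M M sees => one one south M sees => one one south D D sees => one one south one S D sees => one one south one D one D sees => one one south one one one D sees => one one south one one one one sees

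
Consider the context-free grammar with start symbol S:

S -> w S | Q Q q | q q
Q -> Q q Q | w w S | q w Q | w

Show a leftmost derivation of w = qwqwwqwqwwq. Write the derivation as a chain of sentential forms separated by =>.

S => QQq => qwQQq => qwQqQQq => qwQqQqQQq => qwqwQqQqQQq => qwqwwqQqQQq => qwqwwqwqQQq => qwqwwqwqwQq => qwqwwqwqwwq

S => QQq   [S -> Q Q q]
QQq => qwQQq   [Q -> q w Q]
qwQQq => qwQqQQq   [Q -> Q q Q]
qwQqQQq => qwQqQqQQq   [Q -> Q q Q]
qwQqQqQQq => qwqwQqQqQQq   [Q -> q w Q]
qwqwQqQqQQq => qwqwwqQqQQq   [Q -> w]
qwqwwqQqQQq => qwqwwqwqQQq   [Q -> w]
qwqwwqwqQQq => qwqwwqwqwQq   [Q -> w]
qwqwwqwqwQq => qwqwwqwqwwq   [Q -> w]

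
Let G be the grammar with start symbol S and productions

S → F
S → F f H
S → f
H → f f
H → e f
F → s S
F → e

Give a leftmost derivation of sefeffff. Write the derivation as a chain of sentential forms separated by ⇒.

S ⇒ FfH   [S → F f H]
FfH ⇒ sSfH   [F → s S]
sSfH ⇒ sFfHfH   [S → F f H]
sFfHfH ⇒ sefHfH   [F → e]
sefHfH ⇒ sefeffH   [H → e f]
sefeffH ⇒ sefeffff   [H → f f]

S ⇒ FfH ⇒ sSfH ⇒ sFfHfH ⇒ sefHfH ⇒ sefeffH ⇒ sefeffff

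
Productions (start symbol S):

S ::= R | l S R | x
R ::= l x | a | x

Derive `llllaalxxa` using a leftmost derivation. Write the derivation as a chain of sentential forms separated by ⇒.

S ⇒ lSR ⇒ llSRR ⇒ lllSRRR ⇒ llllSRRRR ⇒ llllRRRRR ⇒ llllaRRRR ⇒ llllaaRRR ⇒ llllaalxRR ⇒ llllaalxxR ⇒ llllaalxxa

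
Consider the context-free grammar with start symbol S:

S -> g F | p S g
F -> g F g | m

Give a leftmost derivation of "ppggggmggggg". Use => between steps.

S => pSg => ppSgg => ppgFgg => ppggFggg => ppgggFgggg => ppggggFggggg => ppggggmggggg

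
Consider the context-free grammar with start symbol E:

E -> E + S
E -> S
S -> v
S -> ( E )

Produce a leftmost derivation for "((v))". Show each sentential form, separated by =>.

E => S   [E -> S]
S => (E)   [S -> ( E )]
(E) => (S)   [E -> S]
(S) => ((E))   [S -> ( E )]
((E)) => ((S))   [E -> S]
((S)) => ((v))   [S -> v]

E => S => (E) => (S) => ((E)) => ((S)) => ((v))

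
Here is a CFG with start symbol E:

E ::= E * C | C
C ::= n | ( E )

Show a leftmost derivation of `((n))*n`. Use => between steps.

E=>E*C=>C*C=>(E)*C=>(C)*C=>((E))*C=>((C))*C=>((n))*C=>((n))*n

E => E*C   [E ::= E * C]
E*C => C*C   [E ::= C]
C*C => (E)*C   [C ::= ( E )]
(E)*C => (C)*C   [E ::= C]
(C)*C => ((E))*C   [C ::= ( E )]
((E))*C => ((C))*C   [E ::= C]
((C))*C => ((n))*C   [C ::= n]
((n))*C => ((n))*n   [C ::= n]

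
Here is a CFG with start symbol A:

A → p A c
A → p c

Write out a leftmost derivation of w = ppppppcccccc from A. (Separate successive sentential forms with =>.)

A => pAc => ppAcc => pppAccc => ppppAcccc => pppppAccccc => ppppppcccccc

A => pAc   [A → p A c]
pAc => ppAcc   [A → p A c]
ppAcc => pppAccc   [A → p A c]
pppAccc => ppppAcccc   [A → p A c]
ppppAcccc => pppppAccccc   [A → p A c]
pppppAccccc => ppppppcccccc   [A → p c]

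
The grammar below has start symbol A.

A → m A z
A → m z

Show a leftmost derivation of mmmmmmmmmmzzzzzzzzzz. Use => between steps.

A => mAz => mmAzz => mmmAzzz => mmmmAzzzz => mmmmmAzzzzz => mmmmmmAzzzzzz => mmmmmmmAzzzzzzz => mmmmmmmmAzzzzzzzz => mmmmmmmmmAzzzzzzzzz => mmmmmmmmmmzzzzzzzzzz

A => mAz   [A → m A z]
mAz => mmAzz   [A → m A z]
mmAzz => mmmAzzz   [A → m A z]
mmmAzzz => mmmmAzzzz   [A → m A z]
mmmmAzzzz => mmmmmAzzzzz   [A → m A z]
mmmmmAzzzzz => mmmmmmAzzzzzz   [A → m A z]
mmmmmmAzzzzzz => mmmmmmmAzzzzzzz   [A → m A z]
mmmmmmmAzzzzzzz => mmmmmmmmAzzzzzzzz   [A → m A z]
mmmmmmmmAzzzzzzzz => mmmmmmmmmAzzzzzzzzz   [A → m A z]
mmmmmmmmmAzzzzzzzzz => mmmmmmmmmmzzzzzzzzzz   [A → m z]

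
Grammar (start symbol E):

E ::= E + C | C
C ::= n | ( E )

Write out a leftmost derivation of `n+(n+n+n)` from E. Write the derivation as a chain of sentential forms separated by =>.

E => E+C => C+C => n+C => n+(E) => n+(E+C) => n+(E+C+C) => n+(C+C+C) => n+(n+C+C) => n+(n+n+C) => n+(n+n+n)

E => E+C   [E ::= E + C]
E+C => C+C   [E ::= C]
C+C => n+C   [C ::= n]
n+C => n+(E)   [C ::= ( E )]
n+(E) => n+(E+C)   [E ::= E + C]
n+(E+C) => n+(E+C+C)   [E ::= E + C]
n+(E+C+C) => n+(C+C+C)   [E ::= C]
n+(C+C+C) => n+(n+C+C)   [C ::= n]
n+(n+C+C) => n+(n+n+C)   [C ::= n]
n+(n+n+C) => n+(n+n+n)   [C ::= n]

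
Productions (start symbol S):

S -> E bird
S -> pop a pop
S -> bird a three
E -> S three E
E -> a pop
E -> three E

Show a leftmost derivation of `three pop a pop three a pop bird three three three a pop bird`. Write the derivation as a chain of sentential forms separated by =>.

S => E bird => three E bird => three S three E bird => three pop a pop three E bird => three pop a pop three S three E bird => three pop a pop three E bird three E bird => three pop a pop three a pop bird three E bird => three pop a pop three a pop bird three three E bird => three pop a pop three a pop bird three three three E bird => three pop a pop three a pop bird three three three a pop bird

S => E bird   [S -> E bird]
E bird => three E bird   [E -> three E]
three E bird => three S three E bird   [E -> S three E]
three S three E bird => three pop a pop three E bird   [S -> pop a pop]
three pop a pop three E bird => three pop a pop three S three E bird   [E -> S three E]
three pop a pop three S three E bird => three pop a pop three E bird three E bird   [S -> E bird]
three pop a pop three E bird three E bird => three pop a pop three a pop bird three E bird   [E -> a pop]
three pop a pop three a pop bird three E bird => three pop a pop three a pop bird three three E bird   [E -> three E]
three pop a pop three a pop bird three three E bird => three pop a pop three a pop bird three three three E bird   [E -> three E]
three pop a pop three a pop bird three three three E bird => three pop a pop three a pop bird three three three a pop bird   [E -> a pop]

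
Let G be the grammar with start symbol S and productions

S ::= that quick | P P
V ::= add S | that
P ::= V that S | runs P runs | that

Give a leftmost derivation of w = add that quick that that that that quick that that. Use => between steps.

S => P P   [S ::= P P]
P P => V that S P   [P ::= V that S]
V that S P => add S that S P   [V ::= add S]
add S that S P => add that quick that S P   [S ::= that quick]
add that quick that S P => add that quick that P P P   [S ::= P P]
add that quick that P P P => add that quick that V that S P P   [P ::= V that S]
add that quick that V that S P P => add that quick that that that S P P   [V ::= that]
add that quick that that that S P P => add that quick that that that that quick P P   [S ::= that quick]
add that quick that that that that quick P P => add that quick that that that that quick that P   [P ::= that]
add that quick that that that that quick that P => add that quick that that that that quick that that   [P ::= that]

S => P P => V that S P => add S that S P => add that quick that S P => add that quick that P P P => add that quick that V that S P P => add that quick that that that S P P => add that quick that that that that quick P P => add that quick that that that that quick that P => add that quick that that that that quick that that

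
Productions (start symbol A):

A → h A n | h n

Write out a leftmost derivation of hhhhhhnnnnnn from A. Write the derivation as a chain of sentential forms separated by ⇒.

A⇒hAn⇒hhAnn⇒hhhAnnn⇒hhhhAnnnn⇒hhhhhAnnnnn⇒hhhhhhnnnnnn

A ⇒ hAn   [A → h A n]
hAn ⇒ hhAnn   [A → h A n]
hhAnn ⇒ hhhAnnn   [A → h A n]
hhhAnnn ⇒ hhhhAnnnn   [A → h A n]
hhhhAnnnn ⇒ hhhhhAnnnnn   [A → h A n]
hhhhhAnnnnn ⇒ hhhhhhnnnnnn   [A → h n]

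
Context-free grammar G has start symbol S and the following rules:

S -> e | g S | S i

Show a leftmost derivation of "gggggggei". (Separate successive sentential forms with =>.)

S=>gS=>ggS=>ggSi=>gggSi=>ggggSi=>gggggSi=>ggggggSi=>gggggggSi=>gggggggei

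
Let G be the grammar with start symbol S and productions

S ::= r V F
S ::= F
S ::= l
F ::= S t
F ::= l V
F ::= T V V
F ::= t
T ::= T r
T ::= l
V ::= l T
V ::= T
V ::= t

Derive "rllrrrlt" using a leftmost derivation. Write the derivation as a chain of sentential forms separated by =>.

S => rVF => rlTF => rlTrF => rlTrrF => rlTrrrF => rllrrrF => rllrrrlV => rllrrrlt

S => rVF   [S ::= r V F]
rVF => rlTF   [V ::= l T]
rlTF => rlTrF   [T ::= T r]
rlTrF => rlTrrF   [T ::= T r]
rlTrrF => rlTrrrF   [T ::= T r]
rlTrrrF => rllrrrF   [T ::= l]
rllrrrF => rllrrrlV   [F ::= l V]
rllrrrlV => rllrrrlt   [V ::= t]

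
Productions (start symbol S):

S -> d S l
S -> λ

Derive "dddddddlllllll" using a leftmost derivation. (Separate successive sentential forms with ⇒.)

S⇒dSl⇒ddSll⇒dddSlll⇒ddddSllll⇒dddddSlllll⇒ddddddSllllll⇒dddddddSlllllll⇒dddddddlllllll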